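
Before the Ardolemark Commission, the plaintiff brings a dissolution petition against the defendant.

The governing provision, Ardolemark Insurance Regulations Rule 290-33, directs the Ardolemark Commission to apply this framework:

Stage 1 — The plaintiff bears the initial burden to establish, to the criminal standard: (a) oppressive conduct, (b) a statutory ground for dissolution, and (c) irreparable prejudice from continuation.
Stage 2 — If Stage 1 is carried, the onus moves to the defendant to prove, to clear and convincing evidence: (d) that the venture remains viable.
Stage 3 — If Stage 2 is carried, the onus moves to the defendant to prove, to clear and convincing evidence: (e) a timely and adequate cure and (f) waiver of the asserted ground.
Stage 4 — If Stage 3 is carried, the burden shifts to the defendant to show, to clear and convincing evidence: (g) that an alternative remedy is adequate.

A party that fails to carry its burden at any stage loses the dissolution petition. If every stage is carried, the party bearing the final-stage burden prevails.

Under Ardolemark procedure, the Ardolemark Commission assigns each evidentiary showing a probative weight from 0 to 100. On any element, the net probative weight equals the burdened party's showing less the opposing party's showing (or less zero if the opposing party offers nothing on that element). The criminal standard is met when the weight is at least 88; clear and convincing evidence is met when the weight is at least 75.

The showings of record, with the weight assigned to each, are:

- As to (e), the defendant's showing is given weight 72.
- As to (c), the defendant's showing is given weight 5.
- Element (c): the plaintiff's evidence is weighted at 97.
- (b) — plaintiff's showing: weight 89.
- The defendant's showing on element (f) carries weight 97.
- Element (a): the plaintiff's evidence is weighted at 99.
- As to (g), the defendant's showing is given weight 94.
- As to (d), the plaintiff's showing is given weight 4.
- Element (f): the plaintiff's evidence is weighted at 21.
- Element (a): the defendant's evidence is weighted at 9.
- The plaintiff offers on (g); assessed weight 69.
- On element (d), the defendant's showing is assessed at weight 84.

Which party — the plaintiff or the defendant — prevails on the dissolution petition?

plaintiff

Stage 1 — burden on plaintiff; standard: the criminal standard (weight is at least 88).
    (a): 99 − 9 = 90 ≥ 88 [met]
    (b): 89 ≥ 88 [met]
    (c): 97 − 5 = 92 ≥ 88 [met]
  The plaintiff carries Stage 1; the defendant now bears the burden.
Stage 2 — burden on defendant; standard: clear and convincing evidence (weight is at least 75).
    (d): 84 − 4 = 80 ≥ 75 [met]
  Stage 2 is satisfied; the defendant continues to bear the burden.
Stage 3 — burden on defendant; standard: clear and convincing evidence (weight is at least 75).
    (e): 72 < 75 [not met]
    (f): 97 − 21 = 76 ≥ 75 [met]
  Not every element is met, so the defendant fails to carry Stage 3.
The analysis ends at Stage 3; the plaintiff prevails.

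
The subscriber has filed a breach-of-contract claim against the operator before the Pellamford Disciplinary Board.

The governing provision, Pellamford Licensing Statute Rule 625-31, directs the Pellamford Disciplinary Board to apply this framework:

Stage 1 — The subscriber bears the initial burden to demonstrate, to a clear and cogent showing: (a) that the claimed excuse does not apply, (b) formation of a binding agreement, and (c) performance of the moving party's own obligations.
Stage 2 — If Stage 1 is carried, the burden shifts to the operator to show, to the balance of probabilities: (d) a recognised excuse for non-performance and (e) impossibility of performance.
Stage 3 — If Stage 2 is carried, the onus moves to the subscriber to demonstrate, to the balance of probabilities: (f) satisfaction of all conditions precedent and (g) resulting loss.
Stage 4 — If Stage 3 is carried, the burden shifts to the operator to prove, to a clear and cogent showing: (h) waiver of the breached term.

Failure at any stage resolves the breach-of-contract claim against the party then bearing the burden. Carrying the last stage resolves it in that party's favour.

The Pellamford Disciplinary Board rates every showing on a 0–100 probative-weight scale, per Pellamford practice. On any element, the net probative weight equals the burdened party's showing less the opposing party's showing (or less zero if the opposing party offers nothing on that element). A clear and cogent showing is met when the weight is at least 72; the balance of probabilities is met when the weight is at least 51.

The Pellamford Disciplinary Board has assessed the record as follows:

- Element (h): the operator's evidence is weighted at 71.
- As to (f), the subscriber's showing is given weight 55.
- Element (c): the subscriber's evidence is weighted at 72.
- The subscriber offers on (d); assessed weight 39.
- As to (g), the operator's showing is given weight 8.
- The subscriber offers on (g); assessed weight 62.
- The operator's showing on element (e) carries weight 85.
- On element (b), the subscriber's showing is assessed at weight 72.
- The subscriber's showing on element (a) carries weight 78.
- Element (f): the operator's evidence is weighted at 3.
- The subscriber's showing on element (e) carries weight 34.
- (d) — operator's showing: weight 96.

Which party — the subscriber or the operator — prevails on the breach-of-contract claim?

At Stage 1 the subscriber must meet a clear and cogent showing (weight is at least 72): on (a) the weight is 78, which does reach 72, so (a) meets the standard; on (b) the weight is 72, which does reach 72, so (b) meets the standard; on (c) the weight is 72, which does reach 72, so (c) meets the standard.
  Stage 1 is satisfied; the onus moves to the operator.
At Stage 2 the operator must meet the balance of probabilities (weight is at least 51): on (d) the weight is 96 less the opposing 39 gives net 57, which does reach 51, so (d) meets the standard; on (e) the weight is 85 less the opposing 34 gives net 51, which does reach 51, so (e) meets the standard.
  Stage 2 carried; the burden shifts to the subscriber.
At Stage 3 the subscriber must meet the balance of probabilities (weight is at least 51): on (f) the weight is 55 less the opposing 3 gives net 52, which does reach 51, so (f) meets the standard; on (g) the weight is 62 less the opposing 8 gives net 54, ≥ 51, so (g) meets the standard.
  Stage 3 is satisfied; the onus moves to the operator.
At Stage 4 the operator must meet a clear and cogent showing (weight is at least 72): on (h) the weight is 71, which does not reach 72, so (h) does not meet the standard.
  The operator does not carry Stage 4.
The analysis ends at Stage 4; the subscriber prevails.

subscriber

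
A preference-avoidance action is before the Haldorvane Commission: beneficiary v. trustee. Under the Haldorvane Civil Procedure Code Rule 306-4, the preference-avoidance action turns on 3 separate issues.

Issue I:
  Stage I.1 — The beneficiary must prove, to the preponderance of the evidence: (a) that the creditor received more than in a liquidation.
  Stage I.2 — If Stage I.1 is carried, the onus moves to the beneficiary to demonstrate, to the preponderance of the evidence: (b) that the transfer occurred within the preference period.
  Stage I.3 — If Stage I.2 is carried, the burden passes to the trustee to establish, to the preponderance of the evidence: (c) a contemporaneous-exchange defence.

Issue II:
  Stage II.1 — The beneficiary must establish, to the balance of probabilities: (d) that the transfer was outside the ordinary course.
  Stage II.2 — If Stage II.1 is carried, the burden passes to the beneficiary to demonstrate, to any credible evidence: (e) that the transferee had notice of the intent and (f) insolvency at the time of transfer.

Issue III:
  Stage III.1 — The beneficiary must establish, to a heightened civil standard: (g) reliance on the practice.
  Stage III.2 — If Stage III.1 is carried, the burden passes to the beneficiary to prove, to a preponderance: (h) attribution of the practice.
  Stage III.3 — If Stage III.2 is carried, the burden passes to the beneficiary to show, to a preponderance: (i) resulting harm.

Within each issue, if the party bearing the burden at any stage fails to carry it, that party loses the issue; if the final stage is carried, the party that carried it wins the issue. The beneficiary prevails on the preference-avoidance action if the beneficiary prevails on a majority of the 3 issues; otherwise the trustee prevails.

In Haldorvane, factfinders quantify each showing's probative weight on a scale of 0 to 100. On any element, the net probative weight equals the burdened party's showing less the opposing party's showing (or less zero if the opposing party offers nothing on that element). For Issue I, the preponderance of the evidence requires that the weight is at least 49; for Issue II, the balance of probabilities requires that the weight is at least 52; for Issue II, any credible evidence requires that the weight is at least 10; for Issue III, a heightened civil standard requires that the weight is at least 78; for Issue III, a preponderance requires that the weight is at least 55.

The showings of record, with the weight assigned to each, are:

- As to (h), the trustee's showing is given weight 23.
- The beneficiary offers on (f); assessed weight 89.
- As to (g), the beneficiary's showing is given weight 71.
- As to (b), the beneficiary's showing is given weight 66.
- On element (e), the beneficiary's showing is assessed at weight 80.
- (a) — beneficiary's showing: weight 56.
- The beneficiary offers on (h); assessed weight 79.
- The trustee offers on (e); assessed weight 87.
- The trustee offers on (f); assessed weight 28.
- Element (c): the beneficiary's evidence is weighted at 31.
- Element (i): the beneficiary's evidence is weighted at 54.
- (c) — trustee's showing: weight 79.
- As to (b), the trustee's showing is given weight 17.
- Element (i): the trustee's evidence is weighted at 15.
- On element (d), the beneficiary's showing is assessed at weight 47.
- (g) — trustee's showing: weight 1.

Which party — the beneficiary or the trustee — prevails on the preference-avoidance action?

— Issue I —
At Stage I.1 the beneficiary must meet the preponderance of the evidence (weight is at least 49): on (a) the weight is 56, ≥ 49, so (a) meets the standard.
  All elements met. The beneficiary retains the burden for Stage I.2.
At Stage I.2 the beneficiary must meet the preponderance of the evidence (weight is at least 49): on (b) the weight is 66 less the opposing 17 gives net 49, ≥ 49, so (b) meets the standard.
  The beneficiary carries Stage I.2; the trustee now bears the burden.
At Stage I.3 the trustee must meet the preponderance of the evidence (weight is at least 49): on (c) the weight is 79 less the opposing 31 gives net 48, which does not reach 49, so (c) does not meet the standard.
  Not every element is met, so the trustee fails to carry Stage I.3.
The beneficiary prevails on this issue.
— Issue II —
Stage II.1 — burden on beneficiary; standard: the balance of probabilities (weight is at least 52).
    (d): 47 < 52 [not met]
  Not every element is met, so the beneficiary fails to carry Stage II.1.
The analysis ends at Stage II.1; the trustee prevails on this issue.
— Issue III —
Stage III.1 (beneficiary, a heightened civil standard, weight is at least 78): (g) net 71−1=70 < 78 — fails.
  Not every element is met, so the beneficiary fails to carry Stage III.1.
The analysis ends at Stage III.1; the trustee prevails on this issue.
Per-issue: Issue I → beneficiary; Issue II → trustee; Issue III → trustee. The beneficiary must prevail on a majority of issues; overall, the trustee prevails.

trustee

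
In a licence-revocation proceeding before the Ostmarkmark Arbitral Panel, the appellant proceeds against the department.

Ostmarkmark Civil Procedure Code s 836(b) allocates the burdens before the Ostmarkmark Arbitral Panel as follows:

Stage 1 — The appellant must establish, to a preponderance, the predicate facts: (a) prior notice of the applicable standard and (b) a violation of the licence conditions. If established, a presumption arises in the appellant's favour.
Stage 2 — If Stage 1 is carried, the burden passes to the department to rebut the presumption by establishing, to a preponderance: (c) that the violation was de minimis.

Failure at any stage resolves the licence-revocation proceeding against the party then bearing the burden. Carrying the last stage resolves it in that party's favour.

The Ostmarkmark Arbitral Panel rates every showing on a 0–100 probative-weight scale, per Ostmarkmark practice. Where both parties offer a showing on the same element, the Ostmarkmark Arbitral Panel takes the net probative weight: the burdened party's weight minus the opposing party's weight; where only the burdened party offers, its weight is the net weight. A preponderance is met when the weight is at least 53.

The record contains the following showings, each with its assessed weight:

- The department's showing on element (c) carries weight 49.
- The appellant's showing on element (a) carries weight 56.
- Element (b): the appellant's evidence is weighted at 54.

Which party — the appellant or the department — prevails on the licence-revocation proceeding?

appellant

Stage 1 — burden on appellant; standard: a preponderance (weight is at least 53).
    (a): 56 ≥ 53 [met]
    (b): 54 ≥ 53 [met]
  The appellant carries Stage 1; the department now bears the burden.
Stage 2 — burden on department; standard: a preponderance (weight is at least 53).
    (c): 49 < 53 [not met]
  Not every element is met, so the department fails to carry Stage 2.
The appellant prevails.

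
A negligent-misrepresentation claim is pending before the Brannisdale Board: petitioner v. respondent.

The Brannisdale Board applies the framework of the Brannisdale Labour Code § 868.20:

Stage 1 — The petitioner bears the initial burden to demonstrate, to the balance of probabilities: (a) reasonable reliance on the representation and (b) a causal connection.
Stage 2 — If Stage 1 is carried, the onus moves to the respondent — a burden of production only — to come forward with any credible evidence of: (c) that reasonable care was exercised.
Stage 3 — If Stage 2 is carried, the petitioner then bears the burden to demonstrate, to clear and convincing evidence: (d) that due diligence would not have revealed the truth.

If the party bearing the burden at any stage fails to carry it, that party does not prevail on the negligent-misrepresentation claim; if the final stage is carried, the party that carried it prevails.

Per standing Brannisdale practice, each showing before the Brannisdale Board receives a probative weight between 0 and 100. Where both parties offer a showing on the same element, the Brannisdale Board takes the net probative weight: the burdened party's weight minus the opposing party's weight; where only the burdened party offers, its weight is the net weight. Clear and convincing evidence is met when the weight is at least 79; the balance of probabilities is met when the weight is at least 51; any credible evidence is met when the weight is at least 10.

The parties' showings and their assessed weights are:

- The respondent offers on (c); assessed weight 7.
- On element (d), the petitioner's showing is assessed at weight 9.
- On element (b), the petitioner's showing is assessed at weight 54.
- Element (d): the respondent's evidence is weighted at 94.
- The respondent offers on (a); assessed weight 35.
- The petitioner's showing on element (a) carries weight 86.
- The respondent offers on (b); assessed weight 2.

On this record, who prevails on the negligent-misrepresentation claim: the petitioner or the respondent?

petitioner

Stage 1 — burden on petitioner; standard: the balance of probabilities (weight is at least 51).
    (a): 86 − 35 = 51 ≥ 51 [met]
    (b): 54 − 2 = 52 ≥ 51 [met]
  The petitioner carries Stage 1; the respondent now bears the burden.
Stage 2 — burden on respondent; standard: any credible evidence (weight is at least 10).
    (c): 7 < 10 [not met]
  The respondent does not carry Stage 2.
So the petitioner prevails.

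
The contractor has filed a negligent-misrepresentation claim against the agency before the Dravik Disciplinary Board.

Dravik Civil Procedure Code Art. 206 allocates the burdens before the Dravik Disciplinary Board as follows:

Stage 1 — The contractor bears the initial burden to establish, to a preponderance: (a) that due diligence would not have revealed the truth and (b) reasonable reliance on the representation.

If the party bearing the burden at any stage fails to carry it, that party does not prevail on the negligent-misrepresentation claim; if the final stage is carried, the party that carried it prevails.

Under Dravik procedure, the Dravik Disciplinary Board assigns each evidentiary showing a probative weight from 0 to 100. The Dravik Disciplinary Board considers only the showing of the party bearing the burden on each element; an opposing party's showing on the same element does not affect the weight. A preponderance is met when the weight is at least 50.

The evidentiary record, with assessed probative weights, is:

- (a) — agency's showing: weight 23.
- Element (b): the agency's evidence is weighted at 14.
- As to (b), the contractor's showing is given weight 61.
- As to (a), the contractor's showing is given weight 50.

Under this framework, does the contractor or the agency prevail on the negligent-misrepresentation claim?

contractor

Stage 1 (contractor, a preponderance, weight is at least 50): (a) 50 (agency's 23 disregarded) ≥ 50 — meets; (b) 61 (agency's 14 disregarded) ≥ 50 — meets.
  All elements met at the final stage.
With every stage satisfied, the contractor prevails.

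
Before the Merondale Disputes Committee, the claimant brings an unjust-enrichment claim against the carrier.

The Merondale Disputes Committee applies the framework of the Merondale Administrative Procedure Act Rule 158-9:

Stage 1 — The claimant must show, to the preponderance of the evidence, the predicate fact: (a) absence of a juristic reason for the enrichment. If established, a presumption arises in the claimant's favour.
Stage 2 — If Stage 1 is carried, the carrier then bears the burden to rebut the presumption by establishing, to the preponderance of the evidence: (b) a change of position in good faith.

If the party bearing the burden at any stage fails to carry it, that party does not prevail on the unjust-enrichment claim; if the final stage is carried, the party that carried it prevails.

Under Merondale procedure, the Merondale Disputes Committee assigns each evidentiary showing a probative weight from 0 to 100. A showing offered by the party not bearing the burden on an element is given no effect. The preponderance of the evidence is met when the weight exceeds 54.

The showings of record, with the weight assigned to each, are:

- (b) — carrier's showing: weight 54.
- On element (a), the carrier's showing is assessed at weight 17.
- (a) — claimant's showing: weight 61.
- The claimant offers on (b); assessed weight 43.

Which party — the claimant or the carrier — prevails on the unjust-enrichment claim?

Stage 1 — burden on claimant; standard: the preponderance of the evidence (weight exceeds 54).
    (a): 61 (carrier's 17 disregarded) > 54 [met]
  Stage 1 is satisfied; the onus moves to the carrier.
Stage 2 — burden on carrier; standard: the preponderance of the evidence (weight exceeds 54).
    (b): 54 (claimant's 43 disregarded) ≤ 54 [not met]
  Not every element is met, so the carrier fails to carry Stage 2.
The claimant prevails.

claimant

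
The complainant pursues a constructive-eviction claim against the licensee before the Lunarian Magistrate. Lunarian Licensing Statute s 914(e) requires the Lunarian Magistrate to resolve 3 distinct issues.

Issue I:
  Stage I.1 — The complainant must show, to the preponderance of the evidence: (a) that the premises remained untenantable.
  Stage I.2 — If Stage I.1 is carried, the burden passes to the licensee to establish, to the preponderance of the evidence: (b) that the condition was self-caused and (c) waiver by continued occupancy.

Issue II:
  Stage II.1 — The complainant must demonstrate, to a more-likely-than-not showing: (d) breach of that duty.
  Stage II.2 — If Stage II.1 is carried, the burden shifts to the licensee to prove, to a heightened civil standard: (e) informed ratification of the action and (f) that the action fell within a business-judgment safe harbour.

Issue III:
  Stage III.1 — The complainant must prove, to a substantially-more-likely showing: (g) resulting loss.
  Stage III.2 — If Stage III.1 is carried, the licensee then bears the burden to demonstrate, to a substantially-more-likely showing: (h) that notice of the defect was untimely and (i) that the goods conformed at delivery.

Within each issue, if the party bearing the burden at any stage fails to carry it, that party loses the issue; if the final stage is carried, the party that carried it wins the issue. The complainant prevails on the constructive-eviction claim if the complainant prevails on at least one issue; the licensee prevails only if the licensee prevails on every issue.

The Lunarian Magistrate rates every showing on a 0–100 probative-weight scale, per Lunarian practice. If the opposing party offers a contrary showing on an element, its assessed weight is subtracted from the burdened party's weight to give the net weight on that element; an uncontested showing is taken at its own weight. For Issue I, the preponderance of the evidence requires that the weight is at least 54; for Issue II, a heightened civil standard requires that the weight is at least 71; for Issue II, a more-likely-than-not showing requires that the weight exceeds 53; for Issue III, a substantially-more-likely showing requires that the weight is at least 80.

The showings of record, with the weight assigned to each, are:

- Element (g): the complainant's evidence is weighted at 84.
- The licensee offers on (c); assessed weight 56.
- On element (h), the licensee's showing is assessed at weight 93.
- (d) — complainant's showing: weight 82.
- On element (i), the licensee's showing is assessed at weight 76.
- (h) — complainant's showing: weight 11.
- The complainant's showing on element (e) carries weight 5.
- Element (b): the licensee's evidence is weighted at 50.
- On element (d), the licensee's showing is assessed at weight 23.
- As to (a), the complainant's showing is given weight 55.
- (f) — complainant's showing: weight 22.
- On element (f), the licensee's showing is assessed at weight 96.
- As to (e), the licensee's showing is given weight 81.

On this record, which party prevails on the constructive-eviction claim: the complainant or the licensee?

complainant

— Issue I —
Stage I.1 — burden on complainant; standard: the preponderance of the evidence (weight is at least 54).
    (a): 55 ≥ 54 [met]
  Stage I.1 carried; the burden shifts to the licensee.
Stage I.2 — burden on licensee; standard: the preponderance of the evidence (weight is at least 54).
    (b): 50 < 54 [not met]
    (c): 56 ≥ 54 [met]
  Not every element is met, so the licensee fails to carry Stage I.2.
The analysis ends at Stage I.2; the complainant prevails on this issue.
— Issue II —
At Stage II.1 the complainant must meet a more-likely-than-not showing (weight exceeds 53): on (d) the weight is 82 less the opposing 23 gives net 59, > 53, so (d) meets the standard.
  All elements met. The burden passes to the licensee.
At Stage II.2 the licensee must meet a heightened civil standard (weight is at least 71): on (e) the weight is 81 less the opposing 5 gives net 76, ≥ 71, so (e) meets the standard; on (f) the weight is 96 less the opposing 22 gives net 74, which does reach 71, so (f) meets the standard.
  The licensee carries the last stage.
All stages carried — the licensee prevails on this issue.
— Issue III —
Stage III.1 (complainant, a substantially-more-likely showing, weight is at least 80): (g) 84 ≥ 80 — meets.
  The complainant carries Stage III.1; the licensee now bears the burden.
Stage III.2 (licensee, a substantially-more-likely showing, weight is at least 80): (h) net 93−11=82 ≥ 80 — meets; (i) 76 < 80 — fails.
  Stage III.2 not carried; the licensee fails its burden.
So the complainant prevails on this issue.
Per-issue: Issue I → complainant; Issue II → licensee; Issue III → complainant. The complainant must prevail on at least one issue; overall, the complainant prevails.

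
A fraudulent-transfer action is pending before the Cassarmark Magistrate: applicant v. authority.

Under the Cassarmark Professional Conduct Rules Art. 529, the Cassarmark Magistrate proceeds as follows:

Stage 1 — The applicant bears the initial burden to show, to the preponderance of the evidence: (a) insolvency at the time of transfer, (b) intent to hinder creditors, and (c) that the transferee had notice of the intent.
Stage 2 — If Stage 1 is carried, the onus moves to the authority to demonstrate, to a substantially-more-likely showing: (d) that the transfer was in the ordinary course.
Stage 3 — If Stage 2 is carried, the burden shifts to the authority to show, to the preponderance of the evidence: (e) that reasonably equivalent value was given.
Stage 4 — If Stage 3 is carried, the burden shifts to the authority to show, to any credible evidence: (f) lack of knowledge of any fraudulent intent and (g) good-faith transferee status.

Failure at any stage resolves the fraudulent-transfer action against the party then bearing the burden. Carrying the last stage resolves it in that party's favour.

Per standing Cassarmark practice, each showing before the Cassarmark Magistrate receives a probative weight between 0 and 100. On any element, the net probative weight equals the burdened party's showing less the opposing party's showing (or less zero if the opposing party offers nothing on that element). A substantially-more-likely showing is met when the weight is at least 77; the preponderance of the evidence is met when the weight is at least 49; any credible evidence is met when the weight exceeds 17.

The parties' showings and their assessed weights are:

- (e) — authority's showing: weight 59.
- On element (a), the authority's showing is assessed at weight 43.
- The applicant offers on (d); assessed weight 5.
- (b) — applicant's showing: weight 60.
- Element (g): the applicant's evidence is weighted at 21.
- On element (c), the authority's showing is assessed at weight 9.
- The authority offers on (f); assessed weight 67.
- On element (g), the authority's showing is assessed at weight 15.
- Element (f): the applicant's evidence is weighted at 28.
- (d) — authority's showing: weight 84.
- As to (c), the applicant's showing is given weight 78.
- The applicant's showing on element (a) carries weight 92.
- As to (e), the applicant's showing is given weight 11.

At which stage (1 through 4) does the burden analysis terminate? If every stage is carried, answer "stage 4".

Stage 1 (applicant, the preponderance of the evidence, weight is at least 49): (a) net 92−43=49 ≥ 49 — meets; (b) 60 ≥ 49 — meets; (c) net 78−9=69 ≥ 49 — meets.
  Stage 1 carried; the burden shifts to the authority.
Stage 2 (authority, a substantially-more-likely showing, weight is at least 77): (d) net 84−5=79 ≥ 77 — meets.
  All elements met. The authority retains the burden for Stage 3.
Stage 3 (authority, the preponderance of the evidence, weight is at least 49): (e) net 59−11=48 < 49 — fails.
  Stage 3 not carried; the authority fails its burden.
So the applicant prevails.

stage 3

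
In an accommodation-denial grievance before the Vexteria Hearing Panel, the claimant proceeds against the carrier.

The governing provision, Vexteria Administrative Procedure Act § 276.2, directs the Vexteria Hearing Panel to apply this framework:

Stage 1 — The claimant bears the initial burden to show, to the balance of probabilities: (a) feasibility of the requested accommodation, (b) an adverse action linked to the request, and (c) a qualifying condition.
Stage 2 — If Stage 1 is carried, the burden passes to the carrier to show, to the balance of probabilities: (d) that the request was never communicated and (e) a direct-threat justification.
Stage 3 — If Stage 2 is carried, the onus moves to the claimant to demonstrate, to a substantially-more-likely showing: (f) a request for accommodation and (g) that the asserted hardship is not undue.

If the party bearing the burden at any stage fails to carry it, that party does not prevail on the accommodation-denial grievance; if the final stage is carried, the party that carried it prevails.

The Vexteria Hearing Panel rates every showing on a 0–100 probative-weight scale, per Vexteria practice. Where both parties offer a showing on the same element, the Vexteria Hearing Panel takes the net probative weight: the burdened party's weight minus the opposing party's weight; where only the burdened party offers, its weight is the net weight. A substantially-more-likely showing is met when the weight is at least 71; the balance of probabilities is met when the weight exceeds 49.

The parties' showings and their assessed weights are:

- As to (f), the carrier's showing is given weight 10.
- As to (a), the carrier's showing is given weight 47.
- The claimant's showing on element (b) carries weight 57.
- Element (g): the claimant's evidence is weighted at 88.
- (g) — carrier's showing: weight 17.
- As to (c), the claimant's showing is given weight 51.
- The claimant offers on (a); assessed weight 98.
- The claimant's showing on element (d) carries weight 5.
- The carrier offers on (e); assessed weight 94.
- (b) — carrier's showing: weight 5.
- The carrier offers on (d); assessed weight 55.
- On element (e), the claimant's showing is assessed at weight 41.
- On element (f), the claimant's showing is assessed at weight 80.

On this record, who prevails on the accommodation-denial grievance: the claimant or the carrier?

carrier

At Stage 1 the claimant must meet the balance of probabilities (weight exceeds 49): on (a) the weight is 98 less the opposing 47 gives net 51, which does exceed 49, so (a) meets the standard; on (b) the weight is 57 less the opposing 5 gives net 52, which does exceed 49, so (b) meets the standard; on (c) the weight is 51, which does exceed 49, so (c) meets the standard.
  All elements met. The burden passes to the carrier.
At Stage 2 the carrier must meet the balance of probabilities (weight exceeds 49): on (d) the weight is 55 less the opposing 5 gives net 50, > 49, so (d) meets the standard; on (e) the weight is 94 less the opposing 41 gives net 53, which does exceed 49, so (e) meets the standard.
  All elements met. The burden passes to the claimant.
At Stage 3 the claimant must meet a substantially-more-likely showing (weight is at least 71): on (f) the weight is 80 less the opposing 10 gives net 70, which does not reach 71, so (f) does not meet the standard; on (g) the weight is 88 less the opposing 17 gives net 71, which does reach 71, so (g) meets the standard.
  Not every element is met, so the claimant fails to carry Stage 3.
The analysis ends at Stage 3; the carrier prevails.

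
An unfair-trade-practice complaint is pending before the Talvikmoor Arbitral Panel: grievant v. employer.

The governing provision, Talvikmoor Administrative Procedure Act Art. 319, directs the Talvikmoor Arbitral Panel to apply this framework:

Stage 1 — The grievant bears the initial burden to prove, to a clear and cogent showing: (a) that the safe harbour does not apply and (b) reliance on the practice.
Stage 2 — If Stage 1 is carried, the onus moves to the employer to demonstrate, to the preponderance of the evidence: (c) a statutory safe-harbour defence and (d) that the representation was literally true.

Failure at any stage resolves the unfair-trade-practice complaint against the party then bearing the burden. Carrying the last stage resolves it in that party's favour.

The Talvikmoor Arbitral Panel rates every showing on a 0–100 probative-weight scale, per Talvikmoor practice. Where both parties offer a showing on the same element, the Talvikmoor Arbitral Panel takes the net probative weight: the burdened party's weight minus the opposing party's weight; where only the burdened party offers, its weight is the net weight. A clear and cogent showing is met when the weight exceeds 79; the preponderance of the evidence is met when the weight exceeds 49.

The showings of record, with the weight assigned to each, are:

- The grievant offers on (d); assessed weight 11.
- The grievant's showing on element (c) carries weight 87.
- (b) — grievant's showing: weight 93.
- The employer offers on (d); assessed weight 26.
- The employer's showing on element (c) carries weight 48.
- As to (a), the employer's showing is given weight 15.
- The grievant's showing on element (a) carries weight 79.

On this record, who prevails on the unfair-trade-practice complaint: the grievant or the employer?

employer

Stage 1 — burden on grievant; standard: a clear and cogent showing (weight exceeds 79).
    (a): 79 − 15 = 64 ≤ 79 [not met]
    (b): 93 > 79 [met]
  Not every element is met, so the grievant fails to carry Stage 1.
So the employer prevails.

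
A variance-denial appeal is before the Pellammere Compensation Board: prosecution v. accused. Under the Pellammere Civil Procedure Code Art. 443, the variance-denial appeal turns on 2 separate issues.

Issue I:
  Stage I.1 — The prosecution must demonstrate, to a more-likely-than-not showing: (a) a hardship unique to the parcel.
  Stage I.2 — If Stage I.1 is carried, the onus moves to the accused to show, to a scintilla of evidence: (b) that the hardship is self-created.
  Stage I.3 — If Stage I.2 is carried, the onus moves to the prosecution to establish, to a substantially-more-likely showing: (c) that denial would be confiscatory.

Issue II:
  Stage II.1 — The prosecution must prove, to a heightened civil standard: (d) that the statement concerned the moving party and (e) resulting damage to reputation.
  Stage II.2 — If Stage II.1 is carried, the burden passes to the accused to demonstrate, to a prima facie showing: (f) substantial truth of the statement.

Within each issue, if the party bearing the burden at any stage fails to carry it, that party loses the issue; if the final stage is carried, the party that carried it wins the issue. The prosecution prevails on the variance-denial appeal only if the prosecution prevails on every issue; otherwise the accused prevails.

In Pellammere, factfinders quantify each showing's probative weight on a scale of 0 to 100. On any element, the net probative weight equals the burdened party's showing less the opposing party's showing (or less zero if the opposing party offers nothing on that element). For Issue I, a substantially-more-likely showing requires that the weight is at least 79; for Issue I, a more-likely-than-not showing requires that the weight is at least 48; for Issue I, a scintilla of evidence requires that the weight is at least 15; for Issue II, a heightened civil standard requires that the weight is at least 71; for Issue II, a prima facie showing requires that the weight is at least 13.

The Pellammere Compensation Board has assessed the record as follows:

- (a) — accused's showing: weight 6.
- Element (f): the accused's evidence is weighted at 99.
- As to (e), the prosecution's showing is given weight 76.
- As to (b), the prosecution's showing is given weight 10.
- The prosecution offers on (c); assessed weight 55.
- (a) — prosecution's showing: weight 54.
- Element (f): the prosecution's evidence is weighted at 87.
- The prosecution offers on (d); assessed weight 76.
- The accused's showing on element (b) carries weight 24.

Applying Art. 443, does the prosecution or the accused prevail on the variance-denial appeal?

prosecution

— Issue I —
At Stage I.1 the prosecution must meet a more-likely-than-not showing (weight is at least 48): on (a) the weight is 54 less the opposing 6 gives net 48, which does reach 48, so (a) meets the standard.
  The prosecution carries Stage I.1; the accused now bears the burden.
At Stage I.2 the accused must meet a scintilla of evidence (weight is at least 15): on (b) the weight is 24 less the opposing 10 gives net 14, < 15, so (b) does not meet the standard.
  The accused does not carry Stage I.2.
The prosecution prevails on this issue.
— Issue II —
Stage II.1 (prosecution, a heightened civil standard, weight is at least 71): (d) 76 ≥ 71 — meets; (e) 76 ≥ 71 — meets.
  All elements met. The burden passes to the accused.
Stage II.2 (accused, a prima facie showing, weight is at least 13): (f) net 99−87=12 < 13 — fails.
  Stage II.2 not carried; the accused fails its burden.
The prosecution prevails on this issue.
Per-issue: Issue I → prosecution; Issue II → prosecution. The prosecution must prevail on every issue; overall, the prosecution prevails.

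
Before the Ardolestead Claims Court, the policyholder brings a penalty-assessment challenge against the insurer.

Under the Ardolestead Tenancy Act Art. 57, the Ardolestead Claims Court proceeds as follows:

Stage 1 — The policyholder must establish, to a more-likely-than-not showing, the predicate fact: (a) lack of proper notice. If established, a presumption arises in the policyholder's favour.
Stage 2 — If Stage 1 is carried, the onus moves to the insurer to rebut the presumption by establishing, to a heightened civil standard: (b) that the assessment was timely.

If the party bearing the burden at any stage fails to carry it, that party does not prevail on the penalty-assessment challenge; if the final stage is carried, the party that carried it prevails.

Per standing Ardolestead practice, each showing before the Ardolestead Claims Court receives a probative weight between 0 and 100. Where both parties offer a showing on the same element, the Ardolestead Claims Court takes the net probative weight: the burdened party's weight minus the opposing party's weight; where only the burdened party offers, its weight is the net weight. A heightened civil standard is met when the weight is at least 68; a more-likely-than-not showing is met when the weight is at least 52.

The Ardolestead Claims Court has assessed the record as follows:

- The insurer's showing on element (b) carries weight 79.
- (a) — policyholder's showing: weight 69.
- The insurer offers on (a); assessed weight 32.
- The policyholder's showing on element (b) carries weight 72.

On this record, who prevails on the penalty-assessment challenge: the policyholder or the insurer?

Stage 1 (policyholder, a more-likely-than-not showing, weight is at least 52): (a) net 69−32=37 < 52 — fails.
  Not every element is met, so the policyholder fails to carry Stage 1.
So the insurer prevails.

insurer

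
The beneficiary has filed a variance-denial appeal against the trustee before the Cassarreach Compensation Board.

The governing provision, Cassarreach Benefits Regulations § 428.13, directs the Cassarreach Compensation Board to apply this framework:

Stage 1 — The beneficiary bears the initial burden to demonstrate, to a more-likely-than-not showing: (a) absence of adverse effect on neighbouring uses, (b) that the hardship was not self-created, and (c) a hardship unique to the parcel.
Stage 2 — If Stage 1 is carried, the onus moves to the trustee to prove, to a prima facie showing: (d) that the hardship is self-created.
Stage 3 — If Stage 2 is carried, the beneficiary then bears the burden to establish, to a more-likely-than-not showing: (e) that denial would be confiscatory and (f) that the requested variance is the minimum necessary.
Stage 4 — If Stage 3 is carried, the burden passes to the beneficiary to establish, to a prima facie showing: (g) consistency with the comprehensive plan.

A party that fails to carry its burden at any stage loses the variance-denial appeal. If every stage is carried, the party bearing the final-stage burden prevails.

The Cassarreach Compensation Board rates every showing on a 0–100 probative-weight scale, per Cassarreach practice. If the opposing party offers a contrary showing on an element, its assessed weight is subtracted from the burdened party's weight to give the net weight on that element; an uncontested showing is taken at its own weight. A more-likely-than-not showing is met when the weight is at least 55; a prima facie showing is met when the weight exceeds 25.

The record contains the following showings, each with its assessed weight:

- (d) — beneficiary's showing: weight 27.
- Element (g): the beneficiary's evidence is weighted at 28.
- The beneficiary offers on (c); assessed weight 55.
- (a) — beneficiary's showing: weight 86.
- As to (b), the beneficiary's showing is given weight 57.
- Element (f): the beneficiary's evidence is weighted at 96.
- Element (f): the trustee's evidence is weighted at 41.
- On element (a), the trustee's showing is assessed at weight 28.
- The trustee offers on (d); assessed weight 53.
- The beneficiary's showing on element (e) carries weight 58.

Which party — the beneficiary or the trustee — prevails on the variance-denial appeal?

beneficiary

Stage 1 (beneficiary, a more-likely-than-not showing, weight is at least 55): (a) net 86−28=58 ≥ 55 — meets; (b) 57 ≥ 55 — meets; (c) 55 ≥ 55 — meets.
  Stage 1 carried; the burden shifts to the trustee.
Stage 2 (trustee, a prima facie showing, weight exceeds 25): (d) net 53−27=26 > 25 — meets.
  The trustee carries Stage 2; the beneficiary now bears the burden.
Stage 3 (beneficiary, a more-likely-than-not showing, weight is at least 55): (e) 58 ≥ 55 — meets; (f) net 96−41=55 ≥ 55 — meets.
  Stage 3 carried; the burden remains with the beneficiary.
Stage 4 (beneficiary, a prima facie showing, weight exceeds 25): (g) 28 > 25 — meets.
  Stage 4 carried; the final stage is satisfied.
All stages carried — the beneficiary prevails.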